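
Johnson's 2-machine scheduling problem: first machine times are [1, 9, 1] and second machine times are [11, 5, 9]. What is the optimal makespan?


Apply Johnson's rule:
  Group 1 (a <= b): [(1, 1, 11), (3, 1, 9)]
  Group 2 (a > b): [(2, 9, 5)]
Optimal job order: [1, 3, 2]
Schedule:
  Job 1: M1 done at 1, M2 done at 12
  Job 3: M1 done at 2, M2 done at 21
  Job 2: M1 done at 11, M2 done at 26
Makespan = 26

26


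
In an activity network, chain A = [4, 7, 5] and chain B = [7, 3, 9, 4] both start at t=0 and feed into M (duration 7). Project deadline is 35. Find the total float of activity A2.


Forward pass: ES(A2) = sum of predecessors on chain A = 4
EF = ES + duration = 4 + 7 = 11
Backward pass: LF(M) = deadline = 35; LS(M) = 35 - 7 = 28
LF(A2) = LS(M) - sum(successors on chain A) = 28 - 5 = 23
LS = LF - duration = 23 - 7 = 16
Total float = LS - ES = 16 - 4 = 12

12


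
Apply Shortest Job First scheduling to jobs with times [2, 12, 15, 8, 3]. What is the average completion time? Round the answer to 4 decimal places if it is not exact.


SJF order (ascending): [2, 3, 8, 12, 15]
Completion times:
  Job 1: burst=2, C=2
  Job 2: burst=3, C=5
  Job 3: burst=8, C=13
  Job 4: burst=12, C=25
  Job 5: burst=15, C=40
Average completion = 85/5 = 17.0

17.0


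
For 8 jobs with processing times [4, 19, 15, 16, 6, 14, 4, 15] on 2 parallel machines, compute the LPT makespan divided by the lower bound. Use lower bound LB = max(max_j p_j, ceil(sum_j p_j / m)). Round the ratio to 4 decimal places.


LPT order: [19, 16, 15, 15, 14, 6, 4, 4]
Machine loads after assignment: [48, 45]
LPT makespan = 48
Lower bound = max(max_job, ceil(total/2)) = max(19, 47) = 47
Ratio = 48 / 47 = 1.0213

1.0213


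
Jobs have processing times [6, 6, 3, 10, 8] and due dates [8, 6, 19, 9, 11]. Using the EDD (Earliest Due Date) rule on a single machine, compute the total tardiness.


Sort by due date (EDD order): [(6, 6), (6, 8), (10, 9), (8, 11), (3, 19)]
Compute completion times and tardiness:
  Job 1: p=6, d=6, C=6, tardiness=max(0,6-6)=0
  Job 2: p=6, d=8, C=12, tardiness=max(0,12-8)=4
  Job 3: p=10, d=9, C=22, tardiness=max(0,22-9)=13
  Job 4: p=8, d=11, C=30, tardiness=max(0,30-11)=19
  Job 5: p=3, d=19, C=33, tardiness=max(0,33-19)=14
Total tardiness = 50

50


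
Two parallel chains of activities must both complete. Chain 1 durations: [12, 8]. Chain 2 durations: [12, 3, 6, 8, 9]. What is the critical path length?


Path A total = 12 + 8 = 20
Path B total = 12 + 3 + 6 + 8 + 9 = 38
Critical path = longest path = max(20, 38) = 38

38


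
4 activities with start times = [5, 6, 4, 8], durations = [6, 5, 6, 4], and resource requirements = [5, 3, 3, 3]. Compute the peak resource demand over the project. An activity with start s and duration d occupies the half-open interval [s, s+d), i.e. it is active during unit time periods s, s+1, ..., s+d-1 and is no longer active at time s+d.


Each activity i is active on [start_i, start_i + duration_i).
Compute total resource usage per time slot:
  t=0: active resources = [], total = 0
  t=1: active resources = [], total = 0
  t=2: active resources = [], total = 0
  t=3: active resources = [], total = 0
  t=4: active resources = [3], total = 3
  t=5: active resources = [5, 3], total = 8
  t=6: active resources = [5, 3, 3], total = 11
  t=7: active resources = [5, 3, 3], total = 11
  t=8: active resources = [5, 3, 3, 3], total = 14
  t=9: active resources = [5, 3, 3, 3], total = 14
  t=10: active resources = [5, 3, 3], total = 11
  t=11: active resources = [3], total = 3
Peak resource demand = 14

14


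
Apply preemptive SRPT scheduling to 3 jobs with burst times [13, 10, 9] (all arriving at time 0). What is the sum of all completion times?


Since all jobs arrive at t=0, SRPT equals SPT ordering.
SPT order: [9, 10, 13]
Completion times:
  Job 1: p=9, C=9
  Job 2: p=10, C=19
  Job 3: p=13, C=32
Total completion time = 9 + 19 + 32 = 60

60


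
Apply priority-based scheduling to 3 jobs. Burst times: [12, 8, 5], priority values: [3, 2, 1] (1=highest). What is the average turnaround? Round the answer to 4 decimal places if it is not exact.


Sort by priority (ascending = highest first):
Order: [(1, 5), (2, 8), (3, 12)]
Completion times:
  Priority 1, burst=5, C=5
  Priority 2, burst=8, C=13
  Priority 3, burst=12, C=25
Average turnaround = 43/3 = 14.3333

14.3333


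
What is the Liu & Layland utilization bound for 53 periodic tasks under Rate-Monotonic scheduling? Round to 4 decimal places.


Compute 2^(1/53) = 1.0131641430
Subtract 1: 1.0131641430 - 1 = 0.0131641430
Multiply by n: 53 * 0.0131641430 = 0.6976995790
Round to 4 dp: 0.6977

0.6977


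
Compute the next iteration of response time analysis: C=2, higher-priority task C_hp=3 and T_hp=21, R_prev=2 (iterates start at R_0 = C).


R_next = C + ceil(R_prev / T_hp) * C_hp
ceil(2 / 21) = ceil(0.0952) = 1
Interference = 1 * 3 = 3
R_next = 2 + 3 = 5

5


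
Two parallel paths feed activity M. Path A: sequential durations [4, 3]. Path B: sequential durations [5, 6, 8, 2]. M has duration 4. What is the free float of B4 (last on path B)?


ES(B4) = sum of predecessors on chain B = 19
EF(B4) = ES + duration = 19 + 2 = 21
Successor of B4 is M. ES(M) = max(sum(A), sum(B)) = max(7, 21) = 21
Free float = ES(successor) - EF(current) = 21 - 21 = 0

0


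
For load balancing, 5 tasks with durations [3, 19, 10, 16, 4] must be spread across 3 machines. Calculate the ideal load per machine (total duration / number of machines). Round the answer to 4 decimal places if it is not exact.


Total processing time = 3 + 19 + 10 + 16 + 4 = 52
Number of machines = 3
Ideal balanced load = 52 / 3 = 17.3333

17.3333


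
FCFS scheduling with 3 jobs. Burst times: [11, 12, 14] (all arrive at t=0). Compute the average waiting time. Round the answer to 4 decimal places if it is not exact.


FCFS order (as given): [11, 12, 14]
Waiting times:
  Job 1: wait = 0
  Job 2: wait = 11
  Job 3: wait = 23
Sum of waiting times = 34
Average waiting time = 34/3 = 11.3333

11.3333


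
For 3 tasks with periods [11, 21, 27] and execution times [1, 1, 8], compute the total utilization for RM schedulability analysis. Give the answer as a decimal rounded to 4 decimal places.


Compute individual utilizations (exact fractions):
  Task 1: C/T = 1/11 (approx. 0.0909)
  Task 2: C/T = 1/21 (approx. 0.0476)
  Task 3: C/T = 8/27 (approx. 0.2963)
Total utilization U = 1/11 + 1/21 + 8/27 = 904/2079
Rounded to 4 decimal places: U = 0.4348
RM (Liu & Layland) bound for 3 tasks = 0.779763; compare with U = 904/2079 (approx. 0.434824)
U <= bound, so schedulable by RM sufficient condition.

0.4348


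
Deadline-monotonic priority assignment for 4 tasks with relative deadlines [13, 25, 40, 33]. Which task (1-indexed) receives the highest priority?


Sort tasks by relative deadline (ascending):
  Task 1: deadline = 13
  Task 2: deadline = 25
  Task 4: deadline = 33
  Task 3: deadline = 40
Priority order (highest first): [1, 2, 4, 3]
Highest priority task = 1

1


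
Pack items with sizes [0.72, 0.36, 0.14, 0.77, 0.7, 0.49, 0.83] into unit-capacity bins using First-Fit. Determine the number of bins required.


Place items sequentially using First-Fit:
  Item 0.72 -> new Bin 1
  Item 0.36 -> new Bin 2
  Item 0.14 -> Bin 1 (now 0.86)
  Item 0.77 -> new Bin 3
  Item 0.7 -> new Bin 4
  Item 0.49 -> Bin 2 (now 0.85)
  Item 0.83 -> new Bin 5
Total bins used = 5

5


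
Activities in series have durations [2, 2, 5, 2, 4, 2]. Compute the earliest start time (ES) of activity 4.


Activity 4 starts after activities 1 through 3 complete.
Predecessor durations: [2, 2, 5]
ES = 2 + 2 + 5 = 9

9


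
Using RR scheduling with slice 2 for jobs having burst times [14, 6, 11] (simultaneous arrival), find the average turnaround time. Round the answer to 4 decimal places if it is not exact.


Time quantum = 2
Execution trace:
  J1 runs 2 units, time = 2
  J2 runs 2 units, time = 4
  J3 runs 2 units, time = 6
  J1 runs 2 units, time = 8
  J2 runs 2 units, time = 10
  J3 runs 2 units, time = 12
  J1 runs 2 units, time = 14
  J2 runs 2 units, time = 16
  J3 runs 2 units, time = 18
  J1 runs 2 units, time = 20
  J3 runs 2 units, time = 22
  J1 runs 2 units, time = 24
  J3 runs 2 units, time = 26
  J1 runs 2 units, time = 28
  J3 runs 1 units, time = 29
  J1 runs 2 units, time = 31
Finish times: [31, 16, 29]
Average turnaround = 76/3 = 25.3333

25.3333


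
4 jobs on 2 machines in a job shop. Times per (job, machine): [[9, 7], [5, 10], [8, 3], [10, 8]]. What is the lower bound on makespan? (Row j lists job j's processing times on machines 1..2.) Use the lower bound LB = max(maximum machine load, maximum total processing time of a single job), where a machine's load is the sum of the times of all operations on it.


Machine loads:
  Machine 1: 9 + 5 + 8 + 10 = 32
  Machine 2: 7 + 10 + 3 + 8 = 28
Max machine load = 32
Job totals:
  Job 1: 16
  Job 2: 15
  Job 3: 11
  Job 4: 18
Max job total = 18
Lower bound = max(32, 18) = 32

32


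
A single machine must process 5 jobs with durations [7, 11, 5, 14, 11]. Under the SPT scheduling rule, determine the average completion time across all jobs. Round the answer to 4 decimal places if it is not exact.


Sort jobs by processing time (SPT order): [5, 7, 11, 11, 14]
Compute completion times sequentially:
  Job 1: processing = 5, completes at 5
  Job 2: processing = 7, completes at 12
  Job 3: processing = 11, completes at 23
  Job 4: processing = 11, completes at 34
  Job 5: processing = 14, completes at 48
Sum of completion times = 122
Average completion time = 122/5 = 24.4

24.4


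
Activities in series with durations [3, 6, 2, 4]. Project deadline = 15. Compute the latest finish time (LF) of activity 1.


LF(activity 1) = deadline - sum of successor durations
Successors: activities 2 through 4 with durations [6, 2, 4]
Sum of successor durations = 12
LF = 15 - 12 = 3

3


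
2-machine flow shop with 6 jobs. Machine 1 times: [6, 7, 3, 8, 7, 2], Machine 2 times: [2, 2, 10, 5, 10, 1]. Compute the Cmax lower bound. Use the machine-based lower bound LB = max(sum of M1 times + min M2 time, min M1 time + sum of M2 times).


LB1 = sum(M1 times) + min(M2 times) = 33 + 1 = 34
LB2 = min(M1 times) + sum(M2 times) = 2 + 30 = 32
Lower bound = max(LB1, LB2) = max(34, 32) = 34

34


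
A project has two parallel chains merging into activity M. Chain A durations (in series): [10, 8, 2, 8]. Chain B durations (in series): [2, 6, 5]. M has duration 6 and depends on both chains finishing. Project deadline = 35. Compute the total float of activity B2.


Forward pass: ES(B2) = sum of predecessors on chain B = 2
EF = ES + duration = 2 + 6 = 8
Backward pass: LF(M) = deadline = 35; LS(M) = 35 - 6 = 29
LF(B2) = LS(M) - sum(successors on chain B) = 29 - 5 = 24
LS = LF - duration = 24 - 6 = 18
Total float = LS - ES = 18 - 2 = 16

16


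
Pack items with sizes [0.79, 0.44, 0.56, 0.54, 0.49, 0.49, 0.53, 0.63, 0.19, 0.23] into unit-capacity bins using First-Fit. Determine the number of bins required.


Place items sequentially using First-Fit:
  Item 0.79 -> new Bin 1
  Item 0.44 -> new Bin 2
  Item 0.56 -> Bin 2 (now 1.0)
  Item 0.54 -> new Bin 3
  Item 0.49 -> new Bin 4
  Item 0.49 -> Bin 4 (now 0.98)
  Item 0.53 -> new Bin 5
  Item 0.63 -> new Bin 6
  Item 0.19 -> Bin 1 (now 0.98)
  Item 0.23 -> Bin 3 (now 0.77)
Total bins used = 6

6


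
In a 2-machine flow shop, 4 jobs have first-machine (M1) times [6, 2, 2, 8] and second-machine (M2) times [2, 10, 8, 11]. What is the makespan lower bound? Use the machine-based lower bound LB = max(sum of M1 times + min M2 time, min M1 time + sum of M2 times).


LB1 = sum(M1 times) + min(M2 times) = 18 + 2 = 20
LB2 = min(M1 times) + sum(M2 times) = 2 + 31 = 33
Lower bound = max(LB1, LB2) = max(20, 33) = 33

33


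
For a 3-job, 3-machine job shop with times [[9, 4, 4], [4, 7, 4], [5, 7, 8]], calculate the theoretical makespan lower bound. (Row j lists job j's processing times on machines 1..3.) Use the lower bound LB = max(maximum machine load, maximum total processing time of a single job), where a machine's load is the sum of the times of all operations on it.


Machine loads:
  Machine 1: 9 + 4 + 5 = 18
  Machine 2: 4 + 7 + 7 = 18
  Machine 3: 4 + 4 + 8 = 16
Max machine load = 18
Job totals:
  Job 1: 17
  Job 2: 15
  Job 3: 20
Max job total = 20
Lower bound = max(18, 20) = 20

20


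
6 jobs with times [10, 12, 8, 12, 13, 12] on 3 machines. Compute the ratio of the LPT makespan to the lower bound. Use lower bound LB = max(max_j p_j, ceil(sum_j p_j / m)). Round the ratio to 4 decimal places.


LPT order: [13, 12, 12, 12, 10, 8]
Machine loads after assignment: [21, 24, 22]
LPT makespan = 24
Lower bound = max(max_job, ceil(total/3)) = max(13, 23) = 23
Ratio = 24 / 23 = 1.0435

1.0435


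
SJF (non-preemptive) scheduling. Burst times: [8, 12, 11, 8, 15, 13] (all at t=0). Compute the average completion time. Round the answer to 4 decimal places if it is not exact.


SJF order (ascending): [8, 8, 11, 12, 13, 15]
Completion times:
  Job 1: burst=8, C=8
  Job 2: burst=8, C=16
  Job 3: burst=11, C=27
  Job 4: burst=12, C=39
  Job 5: burst=13, C=52
  Job 6: burst=15, C=67
Average completion = 209/6 = 34.8333

34.8333


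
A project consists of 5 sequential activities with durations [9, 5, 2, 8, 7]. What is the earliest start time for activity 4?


Activity 4 starts after activities 1 through 3 complete.
Predecessor durations: [9, 5, 2]
ES = 9 + 5 + 2 = 16

16


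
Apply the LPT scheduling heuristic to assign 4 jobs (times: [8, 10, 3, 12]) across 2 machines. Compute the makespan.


Sort jobs in decreasing order (LPT): [12, 10, 8, 3]
Assign each job to the least loaded machine:
  Machine 1: jobs [12, 3], load = 15
  Machine 2: jobs [10, 8], load = 18
Makespan = max load = 18

18


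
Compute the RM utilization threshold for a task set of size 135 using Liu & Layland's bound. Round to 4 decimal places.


Compute 2^(1/135) = 1.0051476273
Subtract 1: 1.0051476273 - 1 = 0.0051476273
Multiply by n: 135 * 0.0051476273 = 0.6949296855
Round to 4 dp: 0.6949

0.6949


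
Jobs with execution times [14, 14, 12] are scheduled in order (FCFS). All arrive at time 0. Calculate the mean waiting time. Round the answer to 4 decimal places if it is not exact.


FCFS order (as given): [14, 14, 12]
Waiting times:
  Job 1: wait = 0
  Job 2: wait = 14
  Job 3: wait = 28
Sum of waiting times = 42
Average waiting time = 42/3 = 14.0

14.0


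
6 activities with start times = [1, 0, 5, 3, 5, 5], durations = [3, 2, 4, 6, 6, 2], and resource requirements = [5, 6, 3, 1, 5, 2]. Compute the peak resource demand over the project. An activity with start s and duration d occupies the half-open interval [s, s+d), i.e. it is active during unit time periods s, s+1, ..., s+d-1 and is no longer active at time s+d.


Each activity i is active on [start_i, start_i + duration_i).
Compute total resource usage per time slot:
  t=0: active resources = [6], total = 6
  t=1: active resources = [5, 6], total = 11
  t=2: active resources = [5], total = 5
  t=3: active resources = [5, 1], total = 6
  t=4: active resources = [1], total = 1
  t=5: active resources = [3, 1, 5, 2], total = 11
  t=6: active resources = [3, 1, 5, 2], total = 11
  t=7: active resources = [3, 1, 5], total = 9
  t=8: active resources = [3, 1, 5], total = 9
  t=9: active resources = [5], total = 5
  t=10: active resources = [5], total = 5
Peak resource demand = 11

11


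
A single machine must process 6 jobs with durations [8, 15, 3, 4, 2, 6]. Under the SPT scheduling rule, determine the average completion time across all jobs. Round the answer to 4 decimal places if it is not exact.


Sort jobs by processing time (SPT order): [2, 3, 4, 6, 8, 15]
Compute completion times sequentially:
  Job 1: processing = 2, completes at 2
  Job 2: processing = 3, completes at 5
  Job 3: processing = 4, completes at 9
  Job 4: processing = 6, completes at 15
  Job 5: processing = 8, completes at 23
  Job 6: processing = 15, completes at 38
Sum of completion times = 92
Average completion time = 92/6 = 15.3333

15.3333


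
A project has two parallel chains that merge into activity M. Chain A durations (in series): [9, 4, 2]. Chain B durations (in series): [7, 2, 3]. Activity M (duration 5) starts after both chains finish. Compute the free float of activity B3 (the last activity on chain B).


ES(B3) = sum of predecessors on chain B = 9
EF(B3) = ES + duration = 9 + 3 = 12
Successor of B3 is M. ES(M) = max(sum(A), sum(B)) = max(15, 12) = 15
Free float = ES(successor) - EF(current) = 15 - 12 = 3

3


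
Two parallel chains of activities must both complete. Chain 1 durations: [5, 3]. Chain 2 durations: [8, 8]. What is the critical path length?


Path A total = 5 + 3 = 8
Path B total = 8 + 8 = 16
Critical path = longest path = max(8, 16) = 16

16


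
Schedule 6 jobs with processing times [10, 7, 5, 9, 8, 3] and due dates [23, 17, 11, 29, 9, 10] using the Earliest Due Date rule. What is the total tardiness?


Sort by due date (EDD order): [(8, 9), (3, 10), (5, 11), (7, 17), (10, 23), (9, 29)]
Compute completion times and tardiness:
  Job 1: p=8, d=9, C=8, tardiness=max(0,8-9)=0
  Job 2: p=3, d=10, C=11, tardiness=max(0,11-10)=1
  Job 3: p=5, d=11, C=16, tardiness=max(0,16-11)=5
  Job 4: p=7, d=17, C=23, tardiness=max(0,23-17)=6
  Job 5: p=10, d=23, C=33, tardiness=max(0,33-23)=10
  Job 6: p=9, d=29, C=42, tardiness=max(0,42-29)=13
Total tardiness = 35

35


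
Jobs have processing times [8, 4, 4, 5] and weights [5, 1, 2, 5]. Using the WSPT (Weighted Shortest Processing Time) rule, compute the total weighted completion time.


Compute p/w ratios and sort ascending (WSPT): [(5, 5), (8, 5), (4, 2), (4, 1)]
Compute weighted completion times:
  Job (p=5,w=5): C=5, w*C=5*5=25
  Job (p=8,w=5): C=13, w*C=5*13=65
  Job (p=4,w=2): C=17, w*C=2*17=34
  Job (p=4,w=1): C=21, w*C=1*21=21
Total weighted completion time = 145

145


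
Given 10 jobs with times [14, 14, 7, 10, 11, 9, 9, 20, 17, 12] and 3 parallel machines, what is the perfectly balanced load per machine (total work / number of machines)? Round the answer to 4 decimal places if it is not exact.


Total processing time = 14 + 14 + 7 + 10 + 11 + 9 + 9 + 20 + 17 + 12 = 123
Number of machines = 3
Ideal balanced load = 123 / 3 = 41.0

41.0


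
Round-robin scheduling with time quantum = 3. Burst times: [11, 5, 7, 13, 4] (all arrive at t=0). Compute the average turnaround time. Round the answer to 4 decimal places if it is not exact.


Time quantum = 3
Execution trace:
  J1 runs 3 units, time = 3
  J2 runs 3 units, time = 6
  J3 runs 3 units, time = 9
  J4 runs 3 units, time = 12
  J5 runs 3 units, time = 15
  J1 runs 3 units, time = 18
  J2 runs 2 units, time = 20
  J3 runs 3 units, time = 23
  J4 runs 3 units, time = 26
  J5 runs 1 units, time = 27
  J1 runs 3 units, time = 30
  J3 runs 1 units, time = 31
  J4 runs 3 units, time = 34
  J1 runs 2 units, time = 36
  J4 runs 3 units, time = 39
  J4 runs 1 units, time = 40
Finish times: [36, 20, 31, 40, 27]
Average turnaround = 154/5 = 30.8

30.8


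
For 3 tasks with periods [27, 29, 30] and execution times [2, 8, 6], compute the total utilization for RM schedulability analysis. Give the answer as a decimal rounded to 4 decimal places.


Compute individual utilizations (exact fractions):
  Task 1: C/T = 2/27 (approx. 0.0741)
  Task 2: C/T = 8/29 (approx. 0.2759)
  Task 3: C/T = 6/30 = 1/5 (approx. 0.2)
Total utilization U = 2/27 + 8/29 + 1/5 = 2153/3915
Rounded to 4 decimal places: U = 0.5499
RM (Liu & Layland) bound for 3 tasks = 0.779763; compare with U = 2153/3915 (approx. 0.549936)
U <= bound, so schedulable by RM sufficient condition.

0.5499


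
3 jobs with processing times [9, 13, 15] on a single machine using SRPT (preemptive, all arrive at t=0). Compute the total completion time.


Since all jobs arrive at t=0, SRPT equals SPT ordering.
SPT order: [9, 13, 15]
Completion times:
  Job 1: p=9, C=9
  Job 2: p=13, C=22
  Job 3: p=15, C=37
Total completion time = 9 + 22 + 37 = 68

68


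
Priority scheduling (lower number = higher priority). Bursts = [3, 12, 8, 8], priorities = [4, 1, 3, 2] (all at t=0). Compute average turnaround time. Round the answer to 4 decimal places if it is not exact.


Sort by priority (ascending = highest first):
Order: [(1, 12), (2, 8), (3, 8), (4, 3)]
Completion times:
  Priority 1, burst=12, C=12
  Priority 2, burst=8, C=20
  Priority 3, burst=8, C=28
  Priority 4, burst=3, C=31
Average turnaround = 91/4 = 22.75

22.75


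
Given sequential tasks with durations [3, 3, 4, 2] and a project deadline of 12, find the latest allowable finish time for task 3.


LF(activity 3) = deadline - sum of successor durations
Successors: activities 4 through 4 with durations [2]
Sum of successor durations = 2
LF = 12 - 2 = 10

10


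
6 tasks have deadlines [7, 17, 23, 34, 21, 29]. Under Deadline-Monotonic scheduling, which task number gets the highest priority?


Sort tasks by relative deadline (ascending):
  Task 1: deadline = 7
  Task 2: deadline = 17
  Task 5: deadline = 21
  Task 3: deadline = 23
  Task 6: deadline = 29
  Task 4: deadline = 34
Priority order (highest first): [1, 2, 5, 3, 6, 4]
Highest priority task = 1

1


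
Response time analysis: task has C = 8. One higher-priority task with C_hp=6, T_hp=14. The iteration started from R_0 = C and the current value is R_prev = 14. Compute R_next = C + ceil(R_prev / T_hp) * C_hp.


R_next = C + ceil(R_prev / T_hp) * C_hp
ceil(14 / 14) = ceil(1.0) = 1
Interference = 1 * 6 = 6
R_next = 8 + 6 = 14
R_next = R_prev, so the iteration has converged (response time = 14).

14


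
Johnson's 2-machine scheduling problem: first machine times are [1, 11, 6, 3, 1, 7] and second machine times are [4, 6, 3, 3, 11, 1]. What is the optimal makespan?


Apply Johnson's rule:
  Group 1 (a <= b): [(1, 1, 4), (5, 1, 11), (4, 3, 3)]
  Group 2 (a > b): [(2, 11, 6), (3, 6, 3), (6, 7, 1)]
Optimal job order: [1, 5, 4, 2, 3, 6]
Schedule:
  Job 1: M1 done at 1, M2 done at 5
  Job 5: M1 done at 2, M2 done at 16
  Job 4: M1 done at 5, M2 done at 19
  Job 2: M1 done at 16, M2 done at 25
  Job 3: M1 done at 22, M2 done at 28
  Job 6: M1 done at 29, M2 done at 30
Makespan = 30

30


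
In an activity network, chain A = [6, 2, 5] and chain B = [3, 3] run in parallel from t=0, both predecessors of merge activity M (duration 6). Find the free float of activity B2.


ES(B2) = sum of predecessors on chain B = 3
EF(B2) = ES + duration = 3 + 3 = 6
Successor of B2 is M. ES(M) = max(sum(A), sum(B)) = max(13, 6) = 13
Free float = ES(successor) - EF(current) = 13 - 6 = 7

7


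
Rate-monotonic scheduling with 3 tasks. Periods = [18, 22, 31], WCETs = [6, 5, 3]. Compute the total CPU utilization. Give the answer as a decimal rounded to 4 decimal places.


Compute individual utilizations (exact fractions):
  Task 1: C/T = 6/18 = 1/3 (approx. 0.3333)
  Task 2: C/T = 5/22 (approx. 0.2273)
  Task 3: C/T = 3/31 (approx. 0.0968)
Total utilization U = 1/3 + 5/22 + 3/31 = 1345/2046
Rounded to 4 decimal places: U = 0.6574
RM (Liu & Layland) bound for 3 tasks = 0.779763; compare with U = 1345/2046 (approx. 0.657380)
U <= bound, so schedulable by RM sufficient condition.

0.6574


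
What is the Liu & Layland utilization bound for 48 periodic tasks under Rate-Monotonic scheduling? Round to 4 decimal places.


Compute 2^(1/48) = 1.0145453349
Subtract 1: 1.0145453349 - 1 = 0.0145453349
Multiply by n: 48 * 0.0145453349 = 0.6981760752
Round to 4 dp: 0.6982

0.6982


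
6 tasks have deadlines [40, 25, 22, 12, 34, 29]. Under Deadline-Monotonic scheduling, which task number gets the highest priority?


Sort tasks by relative deadline (ascending):
  Task 4: deadline = 12
  Task 3: deadline = 22
  Task 2: deadline = 25
  Task 6: deadline = 29
  Task 5: deadline = 34
  Task 1: deadline = 40
Priority order (highest first): [4, 3, 2, 6, 5, 1]
Highest priority task = 4

4


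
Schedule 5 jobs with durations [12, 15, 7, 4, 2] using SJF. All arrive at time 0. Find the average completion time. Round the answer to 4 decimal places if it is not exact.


SJF order (ascending): [2, 4, 7, 12, 15]
Completion times:
  Job 1: burst=2, C=2
  Job 2: burst=4, C=6
  Job 3: burst=7, C=13
  Job 4: burst=12, C=25
  Job 5: burst=15, C=40
Average completion = 86/5 = 17.2

17.2


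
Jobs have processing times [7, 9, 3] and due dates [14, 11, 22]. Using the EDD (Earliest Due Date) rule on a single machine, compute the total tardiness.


Sort by due date (EDD order): [(9, 11), (7, 14), (3, 22)]
Compute completion times and tardiness:
  Job 1: p=9, d=11, C=9, tardiness=max(0,9-11)=0
  Job 2: p=7, d=14, C=16, tardiness=max(0,16-14)=2
  Job 3: p=3, d=22, C=19, tardiness=max(0,19-22)=0
Total tardiness = 2

2


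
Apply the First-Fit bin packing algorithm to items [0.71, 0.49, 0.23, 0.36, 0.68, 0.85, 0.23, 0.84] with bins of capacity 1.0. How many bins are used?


Place items sequentially using First-Fit:
  Item 0.71 -> new Bin 1
  Item 0.49 -> new Bin 2
  Item 0.23 -> Bin 1 (now 0.94)
  Item 0.36 -> Bin 2 (now 0.85)
  Item 0.68 -> new Bin 3
  Item 0.85 -> new Bin 4
  Item 0.23 -> Bin 3 (now 0.91)
  Item 0.84 -> new Bin 5
Total bins used = 5

5


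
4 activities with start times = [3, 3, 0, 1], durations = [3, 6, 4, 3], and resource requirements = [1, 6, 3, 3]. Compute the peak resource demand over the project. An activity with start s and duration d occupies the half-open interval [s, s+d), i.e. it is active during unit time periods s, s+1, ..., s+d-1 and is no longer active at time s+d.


Each activity i is active on [start_i, start_i + duration_i).
Compute total resource usage per time slot:
  t=0: active resources = [3], total = 3
  t=1: active resources = [3, 3], total = 6
  t=2: active resources = [3, 3], total = 6
  t=3: active resources = [1, 6, 3, 3], total = 13
  t=4: active resources = [1, 6], total = 7
  t=5: active resources = [1, 6], total = 7
  t=6: active resources = [6], total = 6
  t=7: active resources = [6], total = 6
  t=8: active resources = [6], total = 6
Peak resource demand = 13

13


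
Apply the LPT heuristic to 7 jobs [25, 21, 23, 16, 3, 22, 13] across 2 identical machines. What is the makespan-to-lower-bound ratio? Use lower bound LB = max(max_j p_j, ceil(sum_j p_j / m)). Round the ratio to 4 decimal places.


LPT order: [25, 23, 22, 21, 16, 13, 3]
Machine loads after assignment: [62, 61]
LPT makespan = 62
Lower bound = max(max_job, ceil(total/2)) = max(25, 62) = 62
Ratio = 62 / 62 = 1.0

1.0


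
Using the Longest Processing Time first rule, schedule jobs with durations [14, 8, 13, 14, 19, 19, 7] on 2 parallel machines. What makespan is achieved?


Sort jobs in decreasing order (LPT): [19, 19, 14, 14, 13, 8, 7]
Assign each job to the least loaded machine:
  Machine 1: jobs [19, 14, 13], load = 46
  Machine 2: jobs [19, 14, 8, 7], load = 48
Makespan = max load = 48

48


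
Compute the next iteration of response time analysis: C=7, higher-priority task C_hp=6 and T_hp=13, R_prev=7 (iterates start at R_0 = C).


R_next = C + ceil(R_prev / T_hp) * C_hp
ceil(7 / 13) = ceil(0.5385) = 1
Interference = 1 * 6 = 6
R_next = 7 + 6 = 13

13


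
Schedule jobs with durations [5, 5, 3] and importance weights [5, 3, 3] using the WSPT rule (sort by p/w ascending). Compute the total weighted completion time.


Compute p/w ratios and sort ascending (WSPT): [(5, 5), (3, 3), (5, 3)]
Compute weighted completion times:
  Job (p=5,w=5): C=5, w*C=5*5=25
  Job (p=3,w=3): C=8, w*C=3*8=24
  Job (p=5,w=3): C=13, w*C=3*13=39
Total weighted completion time = 88

88


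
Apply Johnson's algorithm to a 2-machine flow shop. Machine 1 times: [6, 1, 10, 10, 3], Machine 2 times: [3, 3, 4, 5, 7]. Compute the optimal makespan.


Apply Johnson's rule:
  Group 1 (a <= b): [(2, 1, 3), (5, 3, 7)]
  Group 2 (a > b): [(4, 10, 5), (3, 10, 4), (1, 6, 3)]
Optimal job order: [2, 5, 4, 3, 1]
Schedule:
  Job 2: M1 done at 1, M2 done at 4
  Job 5: M1 done at 4, M2 done at 11
  Job 4: M1 done at 14, M2 done at 19
  Job 3: M1 done at 24, M2 done at 28
  Job 1: M1 done at 30, M2 done at 33
Makespan = 33

33


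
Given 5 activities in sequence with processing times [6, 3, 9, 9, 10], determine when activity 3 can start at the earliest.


Activity 3 starts after activities 1 through 2 complete.
Predecessor durations: [6, 3]
ES = 6 + 3 = 9

9


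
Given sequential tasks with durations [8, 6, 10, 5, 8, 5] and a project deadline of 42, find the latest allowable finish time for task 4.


LF(activity 4) = deadline - sum of successor durations
Successors: activities 5 through 6 with durations [8, 5]
Sum of successor durations = 13
LF = 42 - 13 = 29

29


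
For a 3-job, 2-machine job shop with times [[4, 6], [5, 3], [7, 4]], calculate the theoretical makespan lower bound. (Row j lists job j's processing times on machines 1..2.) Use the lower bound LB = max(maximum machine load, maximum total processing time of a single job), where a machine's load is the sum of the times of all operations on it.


Machine loads:
  Machine 1: 4 + 5 + 7 = 16
  Machine 2: 6 + 3 + 4 = 13
Max machine load = 16
Job totals:
  Job 1: 10
  Job 2: 8
  Job 3: 11
Max job total = 11
Lower bound = max(16, 11) = 16

16


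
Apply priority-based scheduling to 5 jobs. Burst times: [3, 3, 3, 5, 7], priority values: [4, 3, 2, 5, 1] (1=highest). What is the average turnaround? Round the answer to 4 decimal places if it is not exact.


Sort by priority (ascending = highest first):
Order: [(1, 7), (2, 3), (3, 3), (4, 3), (5, 5)]
Completion times:
  Priority 1, burst=7, C=7
  Priority 2, burst=3, C=10
  Priority 3, burst=3, C=13
  Priority 4, burst=3, C=16
  Priority 5, burst=5, C=21
Average turnaround = 67/5 = 13.4

13.4


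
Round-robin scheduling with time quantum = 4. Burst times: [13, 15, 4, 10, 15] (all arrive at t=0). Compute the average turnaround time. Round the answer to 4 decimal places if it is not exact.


Time quantum = 4
Execution trace:
  J1 runs 4 units, time = 4
  J2 runs 4 units, time = 8
  J3 runs 4 units, time = 12
  J4 runs 4 units, time = 16
  J5 runs 4 units, time = 20
  J1 runs 4 units, time = 24
  J2 runs 4 units, time = 28
  J4 runs 4 units, time = 32
  J5 runs 4 units, time = 36
  J1 runs 4 units, time = 40
  J2 runs 4 units, time = 44
  J4 runs 2 units, time = 46
  J5 runs 4 units, time = 50
  J1 runs 1 units, time = 51
  J2 runs 3 units, time = 54
  J5 runs 3 units, time = 57
Finish times: [51, 54, 12, 46, 57]
Average turnaround = 220/5 = 44.0

44.0


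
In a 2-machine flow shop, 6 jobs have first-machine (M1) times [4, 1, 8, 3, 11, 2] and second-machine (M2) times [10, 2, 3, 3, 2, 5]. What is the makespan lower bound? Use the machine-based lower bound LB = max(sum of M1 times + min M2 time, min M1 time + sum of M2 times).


LB1 = sum(M1 times) + min(M2 times) = 29 + 2 = 31
LB2 = min(M1 times) + sum(M2 times) = 1 + 25 = 26
Lower bound = max(LB1, LB2) = max(31, 26) = 31

31


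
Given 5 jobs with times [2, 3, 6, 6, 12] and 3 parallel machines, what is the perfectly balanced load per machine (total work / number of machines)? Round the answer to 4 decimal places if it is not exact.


Total processing time = 2 + 3 + 6 + 6 + 12 = 29
Number of machines = 3
Ideal balanced load = 29 / 3 = 9.6667

9.6667


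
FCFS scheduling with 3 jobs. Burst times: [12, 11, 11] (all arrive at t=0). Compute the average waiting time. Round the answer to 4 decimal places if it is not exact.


FCFS order (as given): [12, 11, 11]
Waiting times:
  Job 1: wait = 0
  Job 2: wait = 12
  Job 3: wait = 23
Sum of waiting times = 35
Average waiting time = 35/3 = 11.6667

11.6667


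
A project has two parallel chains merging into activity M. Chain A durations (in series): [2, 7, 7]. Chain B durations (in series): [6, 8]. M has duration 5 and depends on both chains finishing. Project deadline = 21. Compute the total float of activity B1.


Forward pass: ES(B1) = sum of predecessors on chain B = 0
EF = ES + duration = 0 + 6 = 6
Backward pass: LF(M) = deadline = 21; LS(M) = 21 - 5 = 16
LF(B1) = LS(M) - sum(successors on chain B) = 16 - 8 = 8
LS = LF - duration = 8 - 6 = 2
Total float = LS - ES = 2 - 0 = 2

2


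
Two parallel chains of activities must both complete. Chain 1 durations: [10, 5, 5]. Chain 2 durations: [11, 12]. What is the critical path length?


Path A total = 10 + 5 + 5 = 20
Path B total = 11 + 12 = 23
Critical path = longest path = max(20, 23) = 23

23


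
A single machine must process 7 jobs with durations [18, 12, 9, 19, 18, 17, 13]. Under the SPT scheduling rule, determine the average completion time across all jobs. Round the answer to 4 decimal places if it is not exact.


Sort jobs by processing time (SPT order): [9, 12, 13, 17, 18, 18, 19]
Compute completion times sequentially:
  Job 1: processing = 9, completes at 9
  Job 2: processing = 12, completes at 21
  Job 3: processing = 13, completes at 34
  Job 4: processing = 17, completes at 51
  Job 5: processing = 18, completes at 69
  Job 6: processing = 18, completes at 87
  Job 7: processing = 19, completes at 106
Sum of completion times = 377
Average completion time = 377/7 = 53.8571

53.8571


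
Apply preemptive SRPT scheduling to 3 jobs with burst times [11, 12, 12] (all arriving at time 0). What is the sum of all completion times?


Since all jobs arrive at t=0, SRPT equals SPT ordering.
SPT order: [11, 12, 12]
Completion times:
  Job 1: p=11, C=11
  Job 2: p=12, C=23
  Job 3: p=12, C=35
Total completion time = 11 + 23 + 35 = 69

69


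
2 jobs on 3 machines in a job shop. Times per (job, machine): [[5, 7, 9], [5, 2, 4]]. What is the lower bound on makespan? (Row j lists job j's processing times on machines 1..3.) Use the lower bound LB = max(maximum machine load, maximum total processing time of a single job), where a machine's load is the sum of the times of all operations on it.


Machine loads:
  Machine 1: 5 + 5 = 10
  Machine 2: 7 + 2 = 9
  Machine 3: 9 + 4 = 13
Max machine load = 13
Job totals:
  Job 1: 21
  Job 2: 11
Max job total = 21
Lower bound = max(13, 21) = 21

21


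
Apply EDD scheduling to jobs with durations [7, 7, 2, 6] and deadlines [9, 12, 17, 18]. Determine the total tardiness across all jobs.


Sort by due date (EDD order): [(7, 9), (7, 12), (2, 17), (6, 18)]
Compute completion times and tardiness:
  Job 1: p=7, d=9, C=7, tardiness=max(0,7-9)=0
  Job 2: p=7, d=12, C=14, tardiness=max(0,14-12)=2
  Job 3: p=2, d=17, C=16, tardiness=max(0,16-17)=0
  Job 4: p=6, d=18, C=22, tardiness=max(0,22-18)=4
Total tardiness = 6

6


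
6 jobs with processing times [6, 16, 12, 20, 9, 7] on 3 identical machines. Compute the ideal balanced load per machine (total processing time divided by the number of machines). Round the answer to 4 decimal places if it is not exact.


Total processing time = 6 + 16 + 12 + 20 + 9 + 7 = 70
Number of machines = 3
Ideal balanced load = 70 / 3 = 23.3333

23.3333


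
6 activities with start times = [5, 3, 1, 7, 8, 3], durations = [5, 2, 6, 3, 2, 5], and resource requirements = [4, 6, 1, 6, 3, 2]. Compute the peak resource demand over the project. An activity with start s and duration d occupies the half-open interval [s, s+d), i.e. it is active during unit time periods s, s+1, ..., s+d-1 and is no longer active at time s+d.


Each activity i is active on [start_i, start_i + duration_i).
Compute total resource usage per time slot:
  t=0: active resources = [], total = 0
  t=1: active resources = [1], total = 1
  t=2: active resources = [1], total = 1
  t=3: active resources = [6, 1, 2], total = 9
  t=4: active resources = [6, 1, 2], total = 9
  t=5: active resources = [4, 1, 2], total = 7
  t=6: active resources = [4, 1, 2], total = 7
  t=7: active resources = [4, 6, 2], total = 12
  t=8: active resources = [4, 6, 3], total = 13
  t=9: active resources = [4, 6, 3], total = 13
Peak resource demand = 13

13


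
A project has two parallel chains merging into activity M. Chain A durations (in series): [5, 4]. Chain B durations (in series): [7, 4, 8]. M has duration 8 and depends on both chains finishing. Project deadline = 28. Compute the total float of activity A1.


Forward pass: ES(A1) = sum of predecessors on chain A = 0
EF = ES + duration = 0 + 5 = 5
Backward pass: LF(M) = deadline = 28; LS(M) = 28 - 8 = 20
LF(A1) = LS(M) - sum(successors on chain A) = 20 - 4 = 16
LS = LF - duration = 16 - 5 = 11
Total float = LS - ES = 11 - 0 = 11

11


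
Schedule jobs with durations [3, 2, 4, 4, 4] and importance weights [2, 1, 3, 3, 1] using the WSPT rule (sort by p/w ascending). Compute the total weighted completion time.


Compute p/w ratios and sort ascending (WSPT): [(4, 3), (4, 3), (3, 2), (2, 1), (4, 1)]
Compute weighted completion times:
  Job (p=4,w=3): C=4, w*C=3*4=12
  Job (p=4,w=3): C=8, w*C=3*8=24
  Job (p=3,w=2): C=11, w*C=2*11=22
  Job (p=2,w=1): C=13, w*C=1*13=13
  Job (p=4,w=1): C=17, w*C=1*17=17
Total weighted completion time = 88

88


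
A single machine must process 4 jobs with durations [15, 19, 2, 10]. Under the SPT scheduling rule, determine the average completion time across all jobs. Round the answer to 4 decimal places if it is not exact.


Sort jobs by processing time (SPT order): [2, 10, 15, 19]
Compute completion times sequentially:
  Job 1: processing = 2, completes at 2
  Job 2: processing = 10, completes at 12
  Job 3: processing = 15, completes at 27
  Job 4: processing = 19, completes at 46
Sum of completion times = 87
Average completion time = 87/4 = 21.75

21.75


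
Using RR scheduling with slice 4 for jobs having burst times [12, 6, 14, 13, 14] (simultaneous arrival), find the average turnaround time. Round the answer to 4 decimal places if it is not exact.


Time quantum = 4
Execution trace:
  J1 runs 4 units, time = 4
  J2 runs 4 units, time = 8
  J3 runs 4 units, time = 12
  J4 runs 4 units, time = 16
  J5 runs 4 units, time = 20
  J1 runs 4 units, time = 24
  J2 runs 2 units, time = 26
  J3 runs 4 units, time = 30
  J4 runs 4 units, time = 34
  J5 runs 4 units, time = 38
  J1 runs 4 units, time = 42
  J3 runs 4 units, time = 46
  J4 runs 4 units, time = 50
  J5 runs 4 units, time = 54
  J3 runs 2 units, time = 56
  J4 runs 1 units, time = 57
  J5 runs 2 units, time = 59
Finish times: [42, 26, 56, 57, 59]
Average turnaround = 240/5 = 48.0

48.0


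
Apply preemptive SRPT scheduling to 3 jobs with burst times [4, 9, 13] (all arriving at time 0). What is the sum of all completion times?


Since all jobs arrive at t=0, SRPT equals SPT ordering.
SPT order: [4, 9, 13]
Completion times:
  Job 1: p=4, C=4
  Job 2: p=9, C=13
  Job 3: p=13, C=26
Total completion time = 4 + 13 + 26 = 43

43


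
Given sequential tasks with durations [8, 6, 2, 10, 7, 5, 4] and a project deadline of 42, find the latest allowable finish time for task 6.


LF(activity 6) = deadline - sum of successor durations
Successors: activities 7 through 7 with durations [4]
Sum of successor durations = 4
LF = 42 - 4 = 38

38


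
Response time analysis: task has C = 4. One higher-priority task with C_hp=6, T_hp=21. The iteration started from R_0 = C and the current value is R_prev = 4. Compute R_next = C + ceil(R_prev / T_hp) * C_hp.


R_next = C + ceil(R_prev / T_hp) * C_hp
ceil(4 / 21) = ceil(0.1905) = 1
Interference = 1 * 6 = 6
R_next = 4 + 6 = 10

10


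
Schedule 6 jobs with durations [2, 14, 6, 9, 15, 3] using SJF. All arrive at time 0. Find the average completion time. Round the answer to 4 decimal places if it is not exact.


SJF order (ascending): [2, 3, 6, 9, 14, 15]
Completion times:
  Job 1: burst=2, C=2
  Job 2: burst=3, C=5
  Job 3: burst=6, C=11
  Job 4: burst=9, C=20
  Job 5: burst=14, C=34
  Job 6: burst=15, C=49
Average completion = 121/6 = 20.1667

20.1667


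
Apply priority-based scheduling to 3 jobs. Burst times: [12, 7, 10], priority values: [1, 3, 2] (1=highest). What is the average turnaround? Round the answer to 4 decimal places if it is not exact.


Sort by priority (ascending = highest first):
Order: [(1, 12), (2, 10), (3, 7)]
Completion times:
  Priority 1, burst=12, C=12
  Priority 2, burst=10, C=22
  Priority 3, burst=7, C=29
Average turnaround = 63/3 = 21.0

21.0
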